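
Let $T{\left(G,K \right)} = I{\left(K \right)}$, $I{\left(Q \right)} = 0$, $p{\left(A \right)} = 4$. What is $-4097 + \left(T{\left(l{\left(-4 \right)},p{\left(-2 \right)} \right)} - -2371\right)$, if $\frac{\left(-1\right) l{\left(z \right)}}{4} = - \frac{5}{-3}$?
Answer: $-1726$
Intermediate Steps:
$l{\left(z \right)} = - \frac{20}{3}$ ($l{\left(z \right)} = - 4 \left(- \frac{5}{-3}\right) = - 4 \left(\left(-5\right) \left(- \frac{1}{3}\right)\right) = \left(-4\right) \frac{5}{3} = - \frac{20}{3}$)
$T{\left(G,K \right)} = 0$
$-4097 + \left(T{\left(l{\left(-4 \right)},p{\left(-2 \right)} \right)} - -2371\right) = -4097 + \left(0 - -2371\right) = -4097 + \left(0 + 2371\right) = -4097 + 2371 = -1726$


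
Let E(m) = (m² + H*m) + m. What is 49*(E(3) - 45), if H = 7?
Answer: -588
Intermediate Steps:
E(m) = m² + 8*m (E(m) = (m² + 7*m) + m = m² + 8*m)
49*(E(3) - 45) = 49*(3*(8 + 3) - 45) = 49*(3*11 - 45) = 49*(33 - 45) = 49*(-12) = -588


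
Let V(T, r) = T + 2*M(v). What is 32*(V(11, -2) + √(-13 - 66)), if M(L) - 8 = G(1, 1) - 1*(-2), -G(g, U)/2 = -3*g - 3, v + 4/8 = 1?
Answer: 1760 + 32*I*√79 ≈ 1760.0 + 284.42*I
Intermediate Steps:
v = ½ (v = -½ + 1 = ½ ≈ 0.50000)
G(g, U) = 6 + 6*g (G(g, U) = -2*(-3*g - 3) = -2*(-3 - 3*g) = 6 + 6*g)
M(L) = 22 (M(L) = 8 + ((6 + 6*1) - 1*(-2)) = 8 + ((6 + 6) + 2) = 8 + (12 + 2) = 8 + 14 = 22)
V(T, r) = 44 + T (V(T, r) = T + 2*22 = T + 44 = 44 + T)
32*(V(11, -2) + √(-13 - 66)) = 32*((44 + 11) + √(-13 - 66)) = 32*(55 + √(-79)) = 32*(55 + I*√79) = 1760 + 32*I*√79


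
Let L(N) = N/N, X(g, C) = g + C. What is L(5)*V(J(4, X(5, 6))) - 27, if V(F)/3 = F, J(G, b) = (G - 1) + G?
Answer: -6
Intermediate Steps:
X(g, C) = C + g
J(G, b) = -1 + 2*G (J(G, b) = (-1 + G) + G = -1 + 2*G)
V(F) = 3*F
L(N) = 1
L(5)*V(J(4, X(5, 6))) - 27 = 1*(3*(-1 + 2*4)) - 27 = 1*(3*(-1 + 8)) - 27 = 1*(3*7) - 27 = 1*21 - 27 = 21 - 27 = -6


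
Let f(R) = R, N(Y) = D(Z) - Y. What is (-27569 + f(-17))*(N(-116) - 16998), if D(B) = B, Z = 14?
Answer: 465320648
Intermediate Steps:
N(Y) = 14 - Y
(-27569 + f(-17))*(N(-116) - 16998) = (-27569 - 17)*((14 - 1*(-116)) - 16998) = -27586*((14 + 116) - 16998) = -27586*(130 - 16998) = -27586*(-16868) = 465320648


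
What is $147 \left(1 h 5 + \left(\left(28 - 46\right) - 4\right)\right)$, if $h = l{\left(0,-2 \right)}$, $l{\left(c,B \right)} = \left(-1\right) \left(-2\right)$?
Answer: $-1764$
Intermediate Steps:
$l{\left(c,B \right)} = 2$
$h = 2$
$147 \left(1 h 5 + \left(\left(28 - 46\right) - 4\right)\right) = 147 \left(1 \cdot 2 \cdot 5 + \left(\left(28 - 46\right) - 4\right)\right) = 147 \left(2 \cdot 5 - 22\right) = 147 \left(10 - 22\right) = 147 \left(-12\right) = -1764$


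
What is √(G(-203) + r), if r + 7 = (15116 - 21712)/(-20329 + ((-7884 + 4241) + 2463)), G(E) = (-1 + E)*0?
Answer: I*√3096586203/21509 ≈ 2.5872*I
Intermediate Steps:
G(E) = 0
r = -143967/21509 (r = -7 + (15116 - 21712)/(-20329 + ((-7884 + 4241) + 2463)) = -7 - 6596/(-20329 + (-3643 + 2463)) = -7 - 6596/(-20329 - 1180) = -7 - 6596/(-21509) = -7 - 6596*(-1/21509) = -7 + 6596/21509 = -143967/21509 ≈ -6.6933)
√(G(-203) + r) = √(0 - 143967/21509) = √(-143967/21509) = I*√3096586203/21509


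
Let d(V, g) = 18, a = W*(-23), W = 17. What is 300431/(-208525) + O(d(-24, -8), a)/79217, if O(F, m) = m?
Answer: -23880775802/16518724925 ≈ -1.4457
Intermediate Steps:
a = -391 (a = 17*(-23) = -391)
300431/(-208525) + O(d(-24, -8), a)/79217 = 300431/(-208525) - 391/79217 = 300431*(-1/208525) - 391*1/79217 = -300431/208525 - 391/79217 = -23880775802/16518724925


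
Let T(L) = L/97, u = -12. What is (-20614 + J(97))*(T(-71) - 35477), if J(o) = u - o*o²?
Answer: 3211799180660/97 ≈ 3.3111e+10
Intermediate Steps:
J(o) = -12 - o³ (J(o) = -12 - o*o² = -12 - o³)
T(L) = L/97 (T(L) = L*(1/97) = L/97)
(-20614 + J(97))*(T(-71) - 35477) = (-20614 + (-12 - 1*97³))*((1/97)*(-71) - 35477) = (-20614 + (-12 - 1*912673))*(-71/97 - 35477) = (-20614 + (-12 - 912673))*(-3441340/97) = (-20614 - 912685)*(-3441340/97) = -933299*(-3441340/97) = 3211799180660/97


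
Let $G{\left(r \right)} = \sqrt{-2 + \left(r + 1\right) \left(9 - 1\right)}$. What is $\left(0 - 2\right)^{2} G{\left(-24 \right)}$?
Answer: $4 i \sqrt{186} \approx 54.553 i$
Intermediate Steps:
$G{\left(r \right)} = \sqrt{6 + 8 r}$ ($G{\left(r \right)} = \sqrt{-2 + \left(1 + r\right) 8} = \sqrt{-2 + \left(8 + 8 r\right)} = \sqrt{6 + 8 r}$)
$\left(0 - 2\right)^{2} G{\left(-24 \right)} = \left(0 - 2\right)^{2} \sqrt{6 + 8 \left(-24\right)} = \left(-2\right)^{2} \sqrt{6 - 192} = 4 \sqrt{-186} = 4 i \sqrt{186}$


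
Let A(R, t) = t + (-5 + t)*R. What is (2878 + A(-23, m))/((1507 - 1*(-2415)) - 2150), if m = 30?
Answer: 2333/1772 ≈ 1.3166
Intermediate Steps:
A(R, t) = t + R*(-5 + t)
(2878 + A(-23, m))/((1507 - 1*(-2415)) - 2150) = (2878 + (30 - 5*(-23) - 23*30))/((1507 - 1*(-2415)) - 2150) = (2878 + (30 + 115 - 690))/((1507 + 2415) - 2150) = (2878 - 545)/(3922 - 2150) = 2333/1772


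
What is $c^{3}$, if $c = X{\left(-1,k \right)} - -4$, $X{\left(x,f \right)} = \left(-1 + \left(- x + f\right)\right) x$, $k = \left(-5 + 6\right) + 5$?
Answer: $-8$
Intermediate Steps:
$k = 6$ ($k = 1 + 5 = 6$)
$X{\left(x,f \right)} = x \left(-1 + f - x\right)$ ($X{\left(x,f \right)} = \left(-1 + \left(f - x\right)\right) x = \left(-1 + f - x\right) x = x \left(-1 + f - x\right)$)
$c = -2$ ($c = - (-1 + 6 - -1) - -4 = - (-1 + 6 + 1) + 4 = \left(-1\right) 6 + 4 = -6 + 4 = -2$)
$c^{3} = \left(-2\right)^{3} = -8$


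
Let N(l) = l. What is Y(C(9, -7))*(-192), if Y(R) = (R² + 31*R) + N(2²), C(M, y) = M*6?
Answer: -882048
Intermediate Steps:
C(M, y) = 6*M
Y(R) = 4 + R² + 31*R (Y(R) = (R² + 31*R) + 2² = (R² + 31*R) + 4 = 4 + R² + 31*R)
Y(C(9, -7))*(-192) = (4 + (6*9)² + 31*(6*9))*(-192) = (4 + 54² + 31*54)*(-192) = (4 + 2916 + 1674)*(-192) = 4594*(-192) = -882048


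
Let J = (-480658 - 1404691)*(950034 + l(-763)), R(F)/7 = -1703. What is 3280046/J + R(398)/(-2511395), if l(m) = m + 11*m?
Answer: 10569113238811246/2227460946178614345 ≈ 0.0047449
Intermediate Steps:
l(m) = 12*m
R(F) = -11921 (R(F) = 7*(-1703) = -11921)
J = -1773883396422 (J = (-480658 - 1404691)*(950034 + 12*(-763)) = -1885349*(950034 - 9156) = -1885349*940878 = -1773883396422)
3280046/J + R(398)/(-2511395) = 3280046/(-1773883396422) - 11921/(-2511395) = 3280046*(-1/1773883396422) - 11921*(-1/2511395) = -1640023/886941698211 + 11921/2511395 = 10569113238811246/2227460946178614345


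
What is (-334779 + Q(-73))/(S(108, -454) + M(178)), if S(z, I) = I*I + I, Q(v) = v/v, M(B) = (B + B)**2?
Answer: -167389/166199 ≈ -1.0072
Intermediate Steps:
M(B) = 4*B**2 (M(B) = (2*B)**2 = 4*B**2)
Q(v) = 1
S(z, I) = I + I**2 (S(z, I) = I**2 + I = I + I**2)
(-334779 + Q(-73))/(S(108, -454) + M(178)) = (-334779 + 1)/(-454*(1 - 454) + 4*178**2) = -334778/(-454*(-453) + 4*31684) = -334778/(205662 + 126736) = -334778/332398 = -334778*1/332398 = -167389/166199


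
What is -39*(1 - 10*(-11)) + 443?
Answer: -3886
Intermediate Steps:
-39*(1 - 10*(-11)) + 443 = -39*(1 + 110) + 443 = -39*111 + 443 = -4329 + 443 = -3886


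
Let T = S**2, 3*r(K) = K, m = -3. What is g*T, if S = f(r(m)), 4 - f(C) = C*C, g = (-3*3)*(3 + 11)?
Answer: -1134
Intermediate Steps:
g = -126 (g = -9*14 = -126)
r(K) = K/3
f(C) = 4 - C**2 (f(C) = 4 - C*C = 4 - C**2)
S = 3 (S = 4 - ((1/3)*(-3))**2 = 4 - 1*(-1)**2 = 4 - 1*1 = 4 - 1 = 3)
T = 9 (T = 3**2 = 9)
g*T = -126*9 = -1134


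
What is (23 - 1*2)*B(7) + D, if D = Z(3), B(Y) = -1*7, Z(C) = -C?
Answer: -150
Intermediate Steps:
B(Y) = -7
D = -3 (D = -1*3 = -3)
(23 - 1*2)*B(7) + D = (23 - 1*2)*(-7) - 3 = (23 - 2)*(-7) - 3 = 21*(-7) - 3 = -147 - 3 = -150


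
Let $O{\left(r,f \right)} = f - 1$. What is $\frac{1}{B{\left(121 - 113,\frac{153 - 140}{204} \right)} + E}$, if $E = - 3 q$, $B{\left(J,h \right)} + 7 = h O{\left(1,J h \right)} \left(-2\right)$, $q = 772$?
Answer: $- \frac{5202}{12083921} \approx -0.00043049$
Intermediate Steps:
$O{\left(r,f \right)} = -1 + f$ ($O{\left(r,f \right)} = f - 1 = -1 + f$)
$B{\left(J,h \right)} = -7 - 2 h \left(-1 + J h\right)$ ($B{\left(J,h \right)} = -7 + h \left(-1 + J h\right) \left(-2\right) = -7 - 2 h \left(-1 + J h\right)$)
$E = -2316$ ($E = \left(-3\right) 772 = -2316$)
$\frac{1}{B{\left(121 - 113,\frac{153 - 140}{204} \right)} + E} = \frac{1}{\left(-7 - 2 \frac{153 - 140}{204} \left(-1 + \left(121 - 113\right) \frac{153 - 140}{204}\right)\right) - 2316} = \frac{1}{\left(-7 - 2 \left(153 - 140\right) \frac{1}{204} \left(-1 + 8 \left(153 - 140\right) \frac{1}{204}\right)\right) - 2316} = \frac{1}{\left(-7 - 2 \cdot 13 \cdot \frac{1}{204} \left(-1 + 8 \cdot 13 \cdot \frac{1}{204}\right)\right) - 2316} = \frac{1}{\left(-7 - \frac{13 \left(-1 + 8 \cdot \frac{13}{204}\right)}{102}\right) - 2316} = \frac{1}{\left(-7 - \frac{13 \left(-1 + \frac{26}{51}\right)}{102}\right) - 2316} = \frac{1}{\left(-7 - \frac{13}{102} \left(- \frac{25}{51}\right)\right) - 2316} = \frac{1}{\left(-7 + \frac{325}{5202}\right) - 2316} = \frac{1}{- \frac{36089}{5202} - 2316} = \frac{1}{- \frac{12083921}{5202}} = - \frac{5202}{12083921}$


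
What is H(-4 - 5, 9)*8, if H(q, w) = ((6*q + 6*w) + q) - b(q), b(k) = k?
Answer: 0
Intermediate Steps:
H(q, w) = 6*q + 6*w (H(q, w) = ((6*q + 6*w) + q) - q = (6*w + 7*q) - q = 6*q + 6*w)
H(-4 - 5, 9)*8 = (6*(-4 - 5) + 6*9)*8 = (6*(-9) + 54)*8 = (-54 + 54)*8 = 0*8 = 0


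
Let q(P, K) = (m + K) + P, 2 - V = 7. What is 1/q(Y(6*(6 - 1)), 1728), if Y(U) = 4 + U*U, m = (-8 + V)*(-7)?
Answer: 1/2723 ≈ 0.00036724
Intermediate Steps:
V = -5 (V = 2 - 1*7 = 2 - 7 = -5)
m = 91 (m = (-8 - 5)*(-7) = -13*(-7) = 91)
Y(U) = 4 + U²
q(P, K) = 91 + K + P (q(P, K) = (91 + K) + P = 91 + K + P)
1/q(Y(6*(6 - 1)), 1728) = 1/(91 + 1728 + (4 + (6*(6 - 1))²)) = 1/(91 + 1728 + (4 + (6*5)²)) = 1/(91 + 1728 + (4 + 30²)) = 1/(91 + 1728 + (4 + 900)) = 1/(91 + 1728 + 904) = 1/2723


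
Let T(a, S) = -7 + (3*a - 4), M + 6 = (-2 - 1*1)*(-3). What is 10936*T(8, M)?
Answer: 142168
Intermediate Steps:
M = 3 (M = -6 + (-2 - 1*1)*(-3) = -6 + (-2 - 1)*(-3) = -6 - 3*(-3) = -6 + 9 = 3)
T(a, S) = -11 + 3*a (T(a, S) = -7 + (-4 + 3*a) = -11 + 3*a)
10936*T(8, M) = 10936*(-11 + 3*8) = 10936*(-11 + 24) = 10936*13 = 142168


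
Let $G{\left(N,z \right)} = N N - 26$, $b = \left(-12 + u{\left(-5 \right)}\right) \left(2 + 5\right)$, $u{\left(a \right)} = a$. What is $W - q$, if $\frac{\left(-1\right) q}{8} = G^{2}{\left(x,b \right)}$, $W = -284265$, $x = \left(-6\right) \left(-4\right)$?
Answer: $2135735$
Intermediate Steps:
$x = 24$
$b = -119$ ($b = \left(-12 - 5\right) \left(2 + 5\right) = \left(-17\right) 7 = -119$)
$G{\left(N,z \right)} = -26 + N^{2}$ ($G{\left(N,z \right)} = N^{2} - 26 = -26 + N^{2}$)
$q = -2420000$ ($q = - 8 \left(-26 + 24^{2}\right)^{2} = - 8 \left(-26 + 576\right)^{2} = - 8 \cdot 550^{2} = \left(-8\right) 302500 = -2420000$)
$W - q = -284265 - -2420000 = -284265 + 2420000 = 2135735$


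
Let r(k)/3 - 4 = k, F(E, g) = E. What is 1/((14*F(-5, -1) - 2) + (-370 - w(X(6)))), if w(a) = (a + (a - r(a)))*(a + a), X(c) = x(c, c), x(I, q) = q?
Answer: -1/226 ≈ -0.0044248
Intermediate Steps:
X(c) = c
r(k) = 12 + 3*k
w(a) = 2*a*(-12 - a) (w(a) = (a + (a - (12 + 3*a)))*(a + a) = (a + (a + (-12 - 3*a)))*(2*a) = (a + (-12 - 2*a))*(2*a) = (-12 - a)*(2*a) = 2*a*(-12 - a))
1/((14*F(-5, -1) - 2) + (-370 - w(X(6)))) = 1/((14*(-5) - 2) + (-370 - (-2)*6*(12 + 6))) = 1/((-70 - 2) + (-370 - (-2)*6*18)) = 1/(-72 + (-370 - 1*(-216))) = 1/(-72 + (-370 + 216)) = 1/(-72 - 154) = 1/(-226) = -1/226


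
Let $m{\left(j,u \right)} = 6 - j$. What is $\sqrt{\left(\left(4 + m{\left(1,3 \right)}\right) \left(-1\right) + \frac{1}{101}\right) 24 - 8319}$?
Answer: $\frac{213 i \sqrt{1919}}{101} \approx 92.384 i$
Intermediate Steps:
$\sqrt{\left(\left(4 + m{\left(1,3 \right)}\right) \left(-1\right) + \frac{1}{101}\right) 24 - 8319} = \sqrt{\left(\left(4 + \left(6 - 1\right)\right) \left(-1\right) + \frac{1}{101}\right) 24 - 8319} = \sqrt{\left(\left(4 + 5\right) \left(-1\right) + \frac{1}{101}\right) 24 - 8319} = \sqrt{\left(9 \left(-1\right) + \frac{1}{101}\right) 24 - 8319} = \sqrt{\left(-9 + \frac{1}{101}\right) 24 - 8319} = \sqrt{\left(- \frac{908}{101}\right) 24 - 8319} = \sqrt{- \frac{21792}{101} - 8319} = \sqrt{- \frac{862011}{101}} = \frac{213 i \sqrt{1919}}{101}$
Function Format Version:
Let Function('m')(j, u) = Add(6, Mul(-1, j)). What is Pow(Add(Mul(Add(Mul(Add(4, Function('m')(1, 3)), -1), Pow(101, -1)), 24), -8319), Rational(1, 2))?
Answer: Mul(Rational(213, 101), I, Pow(1919, Rational(1, 2))) ≈ Mul(92.384, I)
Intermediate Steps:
Pow(Add(Mul(Add(Mul(Add(4, Function('m')(1, 3)), -1), Pow(101, -1)), 24), -8319), Rational(1, 2)) = Pow(Add(Mul(Add(Mul(Add(4, Add(6, Mul(-1, 1))), -1), Pow(101, -1)), 24), -8319), Rational(1, 2)) = Pow(Add(Mul(Add(Mul(Add(4, Add(6, -1)), -1), Rational(1, 101)), 24), -8319), Rational(1, 2)) = Pow(Add(Mul(Add(Mul(Add(4, 5), -1), Rational(1, 101)), 24), -8319), Rational(1, 2)) = Pow(Add(Mul(Add(Mul(9, -1), Rational(1, 101)), 24), -8319), Rational(1, 2)) = Pow(Add(Mul(Add(-9, Rational(1, 101)), 24), -8319), Rational(1, 2)) = Pow(Add(Mul(Rational(-908, 101), 24), -8319), Rational(1, 2)) = Pow(Add(Rational(-21792, 101), -8319), Rational(1, 2)) = Pow(Rational(-862011, 101), Rational(1, 2)) = Mul(Rational(213, 101), I, Pow(1919, Rational(1, 2)))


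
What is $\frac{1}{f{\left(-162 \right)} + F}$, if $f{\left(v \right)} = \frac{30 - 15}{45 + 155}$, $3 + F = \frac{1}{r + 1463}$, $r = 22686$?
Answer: $- \frac{965960}{2825393} \approx -0.34189$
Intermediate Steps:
$F = - \frac{72446}{24149}$ ($F = -3 + \frac{1}{22686 + 1463} = -3 + \frac{1}{24149} = - \frac{72446}{24149} \approx -3.0$)
$f{\left(v \right)} = \frac{3}{40}$ ($f{\left(v \right)} = \frac{15}{200} = 15 \cdot \frac{1}{200} = \frac{3}{40}$)
$\frac{1}{f{\left(-162 \right)} + F} = \frac{1}{\frac{3}{40} - \frac{72446}{24149}} = \frac{1}{- \frac{2825393}{965960}} = - \frac{965960}{2825393}$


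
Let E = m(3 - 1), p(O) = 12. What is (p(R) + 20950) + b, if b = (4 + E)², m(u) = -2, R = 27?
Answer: 20966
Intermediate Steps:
E = -2
b = 4 (b = (4 - 2)² = 2² = 4)
(p(R) + 20950) + b = (12 + 20950) + 4 = 20962 + 4 = 20966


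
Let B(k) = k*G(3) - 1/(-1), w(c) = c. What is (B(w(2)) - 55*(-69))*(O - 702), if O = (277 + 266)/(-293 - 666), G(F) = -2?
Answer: -2554901712/959 ≈ -2.6641e+6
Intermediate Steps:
B(k) = 1 - 2*k (B(k) = k*(-2) - 1/(-1) = -2*k - 1*(-1) = -2*k + 1 = 1 - 2*k)
O = -543/959 (O = 543/(-959) = 543*(-1/959) = -543/959 ≈ -0.56621)
(B(w(2)) - 55*(-69))*(O - 702) = ((1 - 2*2) - 55*(-69))*(-543/959 - 702) = ((1 - 4) + 3795)*(-673761/959) = (-3 + 3795)*(-673761/959) = 3792*(-673761/959) = -2554901712/959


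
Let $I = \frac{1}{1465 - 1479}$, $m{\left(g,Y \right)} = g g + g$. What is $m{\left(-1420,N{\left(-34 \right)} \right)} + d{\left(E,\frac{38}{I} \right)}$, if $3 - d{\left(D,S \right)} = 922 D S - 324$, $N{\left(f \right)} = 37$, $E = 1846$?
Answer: $907485691$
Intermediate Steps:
$m{\left(g,Y \right)} = g + g^{2}$ ($m{\left(g,Y \right)} = g^{2} + g = g + g^{2}$)
$I = - \frac{1}{14}$ ($I = \frac{1}{-14} = - \frac{1}{14} \approx -0.071429$)
$d{\left(D,S \right)} = 327 - 922 D S$ ($d{\left(D,S \right)} = 3 - \left(922 D S - 324\right) = 3 - \left(-324 + 922 D S\right) = 327 - 922 D S$)
$m{\left(-1420,N{\left(-34 \right)} \right)} + d{\left(E,\frac{38}{I} \right)} = - 1420 \left(1 - 1420\right) - \left(-327 + 1702012 \frac{38}{- \frac{1}{14}}\right) = \left(-1420\right) \left(-1419\right) - \left(-327 + 1702012 \cdot 38 \left(-14\right)\right) = 2014980 - \left(-327 + 1702012 \left(-532\right)\right) = 2014980 + \left(327 + 905470384\right) = 2014980 + 905470711 = 907485691$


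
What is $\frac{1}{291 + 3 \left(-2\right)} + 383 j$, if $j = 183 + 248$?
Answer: $\frac{47045806}{285} \approx 1.6507 \cdot 10^{5}$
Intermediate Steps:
$j = 431$
$\frac{1}{291 + 3 \left(-2\right)} + 383 j = \frac{1}{291 + 3 \left(-2\right)} + 383 \cdot 431 = \frac{1}{291 - 6} + 165073 = \frac{1}{285} + 165073 = \frac{47045806}{285}$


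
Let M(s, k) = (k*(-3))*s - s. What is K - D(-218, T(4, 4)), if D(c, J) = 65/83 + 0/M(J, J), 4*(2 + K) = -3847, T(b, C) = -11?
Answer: -320225/332 ≈ -964.53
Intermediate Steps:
M(s, k) = -s - 3*k*s (M(s, k) = (-3*k)*s - s = -3*k*s - s = -s - 3*k*s)
K = -3855/4 (K = -2 + (¼)*(-3847) = -2 - 3847/4 = -3855/4 ≈ -963.75)
D(c, J) = 65/83 (D(c, J) = 65/83 + 0/((-J*(1 + 3*J))) = 65*(1/83) + 0*(-1/(J*(1 + 3*J))) = 65/83 + 0 = 65/83)
K - D(-218, T(4, 4)) = -3855/4 - 1*65/83 = -3855/4 - 65/83 = -320225/332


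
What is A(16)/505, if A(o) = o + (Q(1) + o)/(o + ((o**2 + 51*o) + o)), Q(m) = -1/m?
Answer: 5893/185840 ≈ 0.031710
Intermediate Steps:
A(o) = o + (-1 + o)/(o**2 + 53*o) (A(o) = o + (-1/1 + o)/(o + ((o**2 + 51*o) + o)) = o + (-1*1 + o)/(o + (o**2 + 52*o)) = o + (-1 + o)/(o**2 + 53*o))
A(16)/505 = ((-1 + 16 + 16**3 + 53*16**2)/(16*(53 + 16)))/505 = ((1/16)*(-1 + 16 + 4096 + 53*256)/69)*(1/505) = ((1/16)*(1/69)*(-1 + 16 + 4096 + 13568))*(1/505) = ((1/16)*(1/69)*17679)*(1/505) = (5893/368)*(1/505) = 5893/185840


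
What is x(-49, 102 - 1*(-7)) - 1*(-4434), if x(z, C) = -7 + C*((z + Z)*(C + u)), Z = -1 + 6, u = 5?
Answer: -542317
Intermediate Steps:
Z = 5
x(z, C) = -7 + C*(5 + C)*(5 + z) (x(z, C) = -7 + C*((z + 5)*(C + 5)) = -7 + C*((5 + z)*(5 + C)) = -7 + C*((5 + C)*(5 + z)) = -7 + C*(5 + C)*(5 + z))
x(-49, 102 - 1*(-7)) - 1*(-4434) = (-7 + 5*(102 - 1*(-7))² + 25*(102 - 1*(-7)) - 49*(102 - 1*(-7))² + 5*(102 - 1*(-7))*(-49)) - 1*(-4434) = (-7 + 5*(102 + 7)² + 25*(102 + 7) - 49*(102 + 7)² + 5*(102 + 7)*(-49)) + 4434 = (-7 + 5*109² + 25*109 - 49*109² + 5*109*(-49)) + 4434 = (-7 + 5*11881 + 2725 - 49*11881 - 26705) + 4434 = (-7 + 59405 + 2725 - 582169 - 26705) + 4434 = -546751 + 4434 = -542317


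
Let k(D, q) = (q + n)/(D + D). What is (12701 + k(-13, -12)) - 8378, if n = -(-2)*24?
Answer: 56181/13 ≈ 4321.6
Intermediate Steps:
n = 48 (n = -2*(-24) = 48)
k(D, q) = (48 + q)/(2*D) (k(D, q) = (q + 48)/(D + D) = (48 + q)/((2*D)) = (48 + q)*(1/(2*D)) = (48 + q)/(2*D))
(12701 + k(-13, -12)) - 8378 = (12701 + (1/2)*(48 - 12)/(-13)) - 8378 = (12701 + (1/2)*(-1/13)*36) - 8378 = (12701 - 18/13) - 8378 = 165095/13 - 8378 = 56181/13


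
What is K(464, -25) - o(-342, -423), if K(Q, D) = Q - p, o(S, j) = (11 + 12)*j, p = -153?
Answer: 10346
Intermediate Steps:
o(S, j) = 23*j
K(Q, D) = 153 + Q (K(Q, D) = Q - 1*(-153) = Q + 153 = 153 + Q)
K(464, -25) - o(-342, -423) = (153 + 464) - 23*(-423) = 617 - 1*(-9729) = 617 + 9729 = 10346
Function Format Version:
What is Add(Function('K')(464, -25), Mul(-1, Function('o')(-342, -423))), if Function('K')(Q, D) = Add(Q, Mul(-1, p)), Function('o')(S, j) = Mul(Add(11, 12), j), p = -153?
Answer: 10346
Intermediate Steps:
Function('o')(S, j) = Mul(23, j)
Function('K')(Q, D) = Add(153, Q) (Function('K')(Q, D) = Add(Q, Mul(-1, -153)) = Add(Q, 153) = Add(153, Q))
Add(Function('K')(464, -25), Mul(-1, Function('o')(-342, -423))) = Add(Add(153, 464), Mul(-1, Mul(23, -423))) = Add(617, Mul(-1, -9729)) = Add(617, 9729) = 10346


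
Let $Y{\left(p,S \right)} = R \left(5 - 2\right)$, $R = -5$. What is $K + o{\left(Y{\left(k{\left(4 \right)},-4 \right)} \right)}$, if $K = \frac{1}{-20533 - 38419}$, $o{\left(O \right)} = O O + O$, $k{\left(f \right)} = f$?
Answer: $\frac{12379919}{58952} \approx 210.0$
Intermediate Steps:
$Y{\left(p,S \right)} = -15$ ($Y{\left(p,S \right)} = - 5 \left(5 - 2\right) = \left(-5\right) 3 = -15$)
$o{\left(O \right)} = O + O^{2}$ ($o{\left(O \right)} = O^{2} + O = O + O^{2}$)
$K = - \frac{1}{58952}$ ($K = \frac{1}{-58952} = - \frac{1}{58952} \approx -1.6963 \cdot 10^{-5}$)
$K + o{\left(Y{\left(k{\left(4 \right)},-4 \right)} \right)} = - \frac{1}{58952} - 15 \left(1 - 15\right) = - \frac{1}{58952} - -210 = - \frac{1}{58952} + 210 = \frac{12379919}{58952}$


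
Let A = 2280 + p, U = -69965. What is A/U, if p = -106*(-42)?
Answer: -6732/69965 ≈ -0.096220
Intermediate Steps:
p = 4452
A = 6732 (A = 2280 + 4452 = 6732)
A/U = 6732/(-69965) = 6732*(-1/69965) = -6732/69965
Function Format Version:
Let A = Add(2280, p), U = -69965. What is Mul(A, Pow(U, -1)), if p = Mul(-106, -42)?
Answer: Rational(-6732, 69965) ≈ -0.096220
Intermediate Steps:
p = 4452
A = 6732 (A = Add(2280, 4452) = 6732)
Mul(A, Pow(U, -1)) = Mul(6732, Pow(-69965, -1)) = Mul(6732, Rational(-1, 69965)) = Rational(-6732, 69965)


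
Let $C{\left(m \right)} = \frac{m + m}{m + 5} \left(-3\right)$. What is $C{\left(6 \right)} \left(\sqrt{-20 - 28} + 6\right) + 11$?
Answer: $- \frac{95}{11} - \frac{144 i \sqrt{3}}{11} \approx -8.6364 - 22.674 i$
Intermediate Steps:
$C{\left(m \right)} = - \frac{6 m}{5 + m}$ ($C{\left(m \right)} = \frac{2 m}{5 + m} \left(-3\right) = - \frac{6 m}{5 + m}$)
$C{\left(6 \right)} \left(\sqrt{-20 - 28} + 6\right) + 11 = \left(-6\right) 6 \frac{1}{5 + 6} \left(\sqrt{-20 - 28} + 6\right) + 11 = \left(-6\right) 6 \cdot \frac{1}{11} \left(\sqrt{-48} + 6\right) + 11 = \left(-6\right) 6 \cdot \frac{1}{11} \left(4 i \sqrt{3} + 6\right) + 11 = - \frac{36 \left(6 + 4 i \sqrt{3}\right)}{11} + 11 = \left(- \frac{216}{11} - \frac{144 i \sqrt{3}}{11}\right) + 11 = - \frac{95}{11} - \frac{144 i \sqrt{3}}{11}$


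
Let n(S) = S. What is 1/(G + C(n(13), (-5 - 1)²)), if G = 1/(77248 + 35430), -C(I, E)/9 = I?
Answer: -112678/13183325 ≈ -0.0085470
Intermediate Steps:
C(I, E) = -9*I
G = 1/112678 ≈ 8.8748e-6
1/(G + C(n(13), (-5 - 1)²)) = 1/(1/112678 - 9*13) = 1/(1/112678 - 117) = 1/(-13183325/112678) = -112678/13183325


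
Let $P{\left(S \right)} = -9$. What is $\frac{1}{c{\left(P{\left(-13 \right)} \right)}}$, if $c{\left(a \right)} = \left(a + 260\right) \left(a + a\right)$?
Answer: $- \frac{1}{4518} \approx -0.00022134$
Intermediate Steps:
$c{\left(a \right)} = 2 a \left(260 + a\right)$ ($c{\left(a \right)} = \left(260 + a\right) 2 a = 2 a \left(260 + a\right)$)
$\frac{1}{c{\left(P{\left(-13 \right)} \right)}} = \frac{1}{2 \left(-9\right) \left(260 - 9\right)} = \frac{1}{2 \left(-9\right) 251} = \frac{1}{-4518} = - \frac{1}{4518}$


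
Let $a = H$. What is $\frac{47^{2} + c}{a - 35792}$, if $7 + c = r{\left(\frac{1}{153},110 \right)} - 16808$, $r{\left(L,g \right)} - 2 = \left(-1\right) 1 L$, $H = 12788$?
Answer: $\frac{2234413}{3519612} \approx 0.63485$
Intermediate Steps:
$a = 12788$
$r{\left(L,g \right)} = 2 - L$ ($r{\left(L,g \right)} = 2 + \left(-1\right) 1 L = 2 - L$)
$c = - \frac{2572390}{153}$ ($c = -7 + \left(\left(2 - \frac{1}{153}\right) - 16808\right) = -7 + \left(\frac{305}{153} - 16808\right) = -7 - \frac{2571319}{153} = - \frac{2572390}{153} \approx -16813.0$)
$\frac{47^{2} + c}{a - 35792} = \frac{47^{2} - \frac{2572390}{153}}{12788 - 35792} = \frac{2209 - \frac{2572390}{153}}{-23004} = \left(- \frac{2234413}{153}\right) \left(- \frac{1}{23004}\right) = \frac{2234413}{3519612}$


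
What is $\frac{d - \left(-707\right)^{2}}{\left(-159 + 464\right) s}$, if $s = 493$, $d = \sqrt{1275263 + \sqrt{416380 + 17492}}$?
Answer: $- \frac{499849}{150365} + \frac{\sqrt{1275263 + 12 \sqrt{3013}}}{150365} \approx -3.3167$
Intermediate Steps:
$d = \sqrt{1275263 + 12 \sqrt{3013}}$ ($d = \sqrt{1275263 + \sqrt{433872}} = \sqrt{1275263 + 12 \sqrt{3013}} \approx 1129.6$)
$\frac{d - \left(-707\right)^{2}}{\left(-159 + 464\right) s} = \frac{\sqrt{1275263 + 12 \sqrt{3013}} - \left(-707\right)^{2}}{\left(-159 + 464\right) 493} = \frac{\sqrt{1275263 + 12 \sqrt{3013}} - 499849}{305 \cdot 493} = \frac{\sqrt{1275263 + 12 \sqrt{3013}} - 499849}{150365} = \left(-499849 + \sqrt{1275263 + 12 \sqrt{3013}}\right) \frac{1}{150365} = - \frac{499849}{150365} + \frac{\sqrt{1275263 + 12 \sqrt{3013}}}{150365}$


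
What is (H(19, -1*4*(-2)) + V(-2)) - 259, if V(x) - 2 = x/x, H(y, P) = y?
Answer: -237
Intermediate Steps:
V(x) = 3 (V(x) = 2 + x/x = 2 + 1 = 3)
(H(19, -1*4*(-2)) + V(-2)) - 259 = (19 + 3) - 259 = 22 - 259 = -237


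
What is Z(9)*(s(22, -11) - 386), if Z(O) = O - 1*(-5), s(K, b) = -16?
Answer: -5628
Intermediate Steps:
Z(O) = 5 + O (Z(O) = O + 5 = 5 + O)
Z(9)*(s(22, -11) - 386) = (5 + 9)*(-16 - 386) = 14*(-402) = -5628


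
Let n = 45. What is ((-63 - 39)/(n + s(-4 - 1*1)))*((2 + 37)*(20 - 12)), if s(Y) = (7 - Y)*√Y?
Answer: -31824/61 + 42432*I*√5/305 ≈ -521.71 + 311.08*I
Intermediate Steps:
s(Y) = √Y*(7 - Y)
((-63 - 39)/(n + s(-4 - 1*1)))*((2 + 37)*(20 - 12)) = ((-63 - 39)/(45 + √(-4 - 1*1)*(7 - (-4 - 1*1))))*((2 + 37)*(20 - 12)) = (-102/(45 + √(-4 - 1)*(7 - (-4 - 1))))*(39*8) = -102/(45 + √(-5)*(7 - 1*(-5)))*312 = -102/(45 + (I*√5)*(7 + 5))*312 = -102/(45 + (I*√5)*12)*312 = -102/(45 + 12*I*√5)*312 = -31824/(45 + 12*I*√5)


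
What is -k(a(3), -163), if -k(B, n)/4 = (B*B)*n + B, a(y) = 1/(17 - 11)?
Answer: -157/9 ≈ -17.444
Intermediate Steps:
a(y) = 1/6
k(B, n) = -4*B - 4*n*B**2 (k(B, n) = -4*((B*B)*n + B) = -4*(B**2*n + B) = -4*(n*B**2 + B) = -4*(B + n*B**2) = -4*B - 4*n*B**2)
-k(a(3), -163) = -(-4)*(1 + (1/6)*(-163))/6 = -(-4)*(1 - 163/6)/6 = -(-4)*(-157)/(6*6) = -1*157/9 = -157/9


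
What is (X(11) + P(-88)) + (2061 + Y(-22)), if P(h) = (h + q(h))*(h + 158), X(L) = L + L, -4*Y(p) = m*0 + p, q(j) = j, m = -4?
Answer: -20463/2 ≈ -10232.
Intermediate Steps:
Y(p) = -p/4 (Y(p) = -(-4*0 + p)/4 = -(0 + p)/4 = -p/4)
X(L) = 2*L
P(h) = 2*h*(158 + h) (P(h) = (h + h)*(h + 158) = (2*h)*(158 + h) = 2*h*(158 + h))
(X(11) + P(-88)) + (2061 + Y(-22)) = (2*11 + 2*(-88)*(158 - 88)) + (2061 - ¼*(-22)) = (22 + 2*(-88)*70) + (2061 + 11/2) = (22 - 12320) + 4133/2 = -12298 + 4133/2 = -20463/2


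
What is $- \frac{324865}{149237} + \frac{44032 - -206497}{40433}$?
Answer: $\frac{24252929828}{6034099621} \approx 4.0193$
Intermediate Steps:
$- \frac{324865}{149237} + \frac{44032 - -206497}{40433} = \left(-324865\right) \frac{1}{149237} + \left(44032 + 206497\right) \frac{1}{40433} = - \frac{324865}{149237} + 250529 \cdot \frac{1}{40433} = - \frac{324865}{149237} + \frac{250529}{40433} = \frac{24252929828}{6034099621}$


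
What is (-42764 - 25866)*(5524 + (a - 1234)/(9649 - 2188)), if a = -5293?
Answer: -2828107579310/7461 ≈ -3.7905e+8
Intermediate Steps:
(-42764 - 25866)*(5524 + (a - 1234)/(9649 - 2188)) = (-42764 - 25866)*(5524 + (-5293 - 1234)/(9649 - 2188)) = -68630*(5524 - 6527/7461) = -68630*41208037/7461 = -2828107579310/7461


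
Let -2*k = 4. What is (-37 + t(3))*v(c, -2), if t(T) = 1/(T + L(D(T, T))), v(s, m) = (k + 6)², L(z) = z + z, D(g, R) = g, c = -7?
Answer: -5312/9 ≈ -590.22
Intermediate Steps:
k = -2 (k = -½*4 = -2)
L(z) = 2*z
v(s, m) = 16 (v(s, m) = (-2 + 6)² = 4² = 16)
t(T) = 1/(3*T) (t(T) = 1/(T + 2*T) = 1/(3*T))
(-37 + t(3))*v(c, -2) = (-37 + (⅓)/3)*16 = (-37 + (⅓)*(⅓))*16 = (-37 + ⅑)*16 = -332/9*16 = -5312/9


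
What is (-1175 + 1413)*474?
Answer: 112812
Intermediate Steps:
(-1175 + 1413)*474 = 238*474 = 112812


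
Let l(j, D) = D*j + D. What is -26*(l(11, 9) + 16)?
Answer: -3224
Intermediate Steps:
l(j, D) = D + D*j
-26*(l(11, 9) + 16) = -26*(9*(1 + 11) + 16) = -26*(9*12 + 16) = -26*(108 + 16) = -26*124 = -3224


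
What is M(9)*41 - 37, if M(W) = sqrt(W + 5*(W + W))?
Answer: -37 + 123*sqrt(11) ≈ 370.94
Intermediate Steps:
M(W) = sqrt(11)*sqrt(W) (M(W) = sqrt(W + 5*(2*W)) = sqrt(W + 10*W) = sqrt(11*W) = sqrt(11)*sqrt(W))
M(9)*41 - 37 = (sqrt(11)*sqrt(9))*41 - 37 = (sqrt(11)*3)*41 - 37 = (3*sqrt(11))*41 - 37 = 123*sqrt(11) - 37 = -37 + 123*sqrt(11)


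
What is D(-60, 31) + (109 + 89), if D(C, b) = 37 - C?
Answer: 295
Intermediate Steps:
D(-60, 31) + (109 + 89) = (37 - 1*(-60)) + (109 + 89) = (37 + 60) + 198 = 97 + 198 = 295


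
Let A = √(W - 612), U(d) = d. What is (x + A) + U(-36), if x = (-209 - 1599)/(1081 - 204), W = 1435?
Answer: -33380/877 + √823 ≈ -9.3736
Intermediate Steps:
x = -1808/877 ≈ -2.0616
A = √823 (A = √(1435 - 612) = √823 ≈ 28.688)
(x + A) + U(-36) = (-1808/877 + √823) - 36 = -33380/877 + √823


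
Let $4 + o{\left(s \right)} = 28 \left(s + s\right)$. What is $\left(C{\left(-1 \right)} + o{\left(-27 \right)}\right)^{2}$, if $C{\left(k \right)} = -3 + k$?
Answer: $2310400$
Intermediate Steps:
$o{\left(s \right)} = -4 + 56 s$ ($o{\left(s \right)} = -4 + 28 \left(s + s\right) = -4 + 28 \cdot 2 s = -4 + 56 s$)
$\left(C{\left(-1 \right)} + o{\left(-27 \right)}\right)^{2} = \left(\left(-3 - 1\right) + \left(-4 + 56 \left(-27\right)\right)\right)^{2} = \left(-4 - 1516\right)^{2} = \left(-1520\right)^{2} = 2310400$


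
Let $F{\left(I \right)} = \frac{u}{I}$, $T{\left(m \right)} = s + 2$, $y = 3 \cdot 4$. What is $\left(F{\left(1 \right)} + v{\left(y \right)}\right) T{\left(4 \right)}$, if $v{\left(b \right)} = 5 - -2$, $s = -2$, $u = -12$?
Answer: $0$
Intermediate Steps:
$y = 12$
$T{\left(m \right)} = 0$ ($T{\left(m \right)} = -2 + 2 = 0$)
$F{\left(I \right)} = - \frac{12}{I}$
$v{\left(b \right)} = 7$ ($v{\left(b \right)} = 5 + 2 = 7$)
$\left(F{\left(1 \right)} + v{\left(y \right)}\right) T{\left(4 \right)} = \left(- \frac{12}{1} + 7\right) 0 = \left(\left(-12\right) 1 + 7\right) 0 = \left(-12 + 7\right) 0 = \left(-5\right) 0 = 0$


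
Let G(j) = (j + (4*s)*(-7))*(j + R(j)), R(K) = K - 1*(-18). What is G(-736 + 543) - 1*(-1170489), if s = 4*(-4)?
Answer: 1076649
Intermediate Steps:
R(K) = 18 + K (R(K) = K + 18 = 18 + K)
s = -16
G(j) = (18 + 2*j)*(448 + j) (G(j) = (j + (4*(-16))*(-7))*(j + (18 + j)) = (j - 64*(-7))*(18 + 2*j) = (j + 448)*(18 + 2*j) = (448 + j)*(18 + 2*j) = (18 + 2*j)*(448 + j))
G(-736 + 543) - 1*(-1170489) = (8064 + 2*(-736 + 543)**2 + 914*(-736 + 543)) - 1*(-1170489) = (8064 + 2*(-193)**2 + 914*(-193)) + 1170489 = (8064 + 2*37249 - 176402) + 1170489 = (8064 + 74498 - 176402) + 1170489 = -93840 + 1170489 = 1076649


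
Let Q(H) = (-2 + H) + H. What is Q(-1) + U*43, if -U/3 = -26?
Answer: 3350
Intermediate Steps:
U = 78 (U = -3*(-26) = 78)
Q(H) = -2 + 2*H
Q(-1) + U*43 = (-2 + 2*(-1)) + 78*43 = (-2 - 2) + 3354 = -4 + 3354 = 3350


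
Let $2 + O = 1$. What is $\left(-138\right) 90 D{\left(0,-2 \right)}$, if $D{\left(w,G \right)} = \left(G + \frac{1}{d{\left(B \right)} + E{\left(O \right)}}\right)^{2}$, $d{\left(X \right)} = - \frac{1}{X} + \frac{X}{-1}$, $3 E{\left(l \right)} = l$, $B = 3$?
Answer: $- \frac{7762500}{121} \approx -64153.0$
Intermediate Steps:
$O = -1$ ($O = -2 + 1 = -1$)
$E{\left(l \right)} = \frac{l}{3}$
$d{\left(X \right)} = - X - \frac{1}{X}$ ($d{\left(X \right)} = - \frac{1}{X} + X \left(-1\right) = - \frac{1}{X} - X = - X - \frac{1}{X}$)
$D{\left(w,G \right)} = \left(- \frac{3}{11} + G\right)^{2}$ ($D{\left(w,G \right)} = \left(G + \frac{1}{\left(\left(-1\right) 3 - \frac{1}{3}\right) + \frac{1}{3} \left(-1\right)}\right)^{2} = \left(G + \frac{1}{\left(-3 - \frac{1}{3}\right) - \frac{1}{3}}\right)^{2} = \left(G + \frac{1}{- \frac{10}{3} - \frac{1}{3}}\right)^{2} = \left(G + \frac{1}{- \frac{11}{3}}\right)^{2} = \left(G - \frac{3}{11}\right)^{2} = \left(- \frac{3}{11} + G\right)^{2}$)
$\left(-138\right) 90 D{\left(0,-2 \right)} = \left(-138\right) 90 \frac{\left(-3 + 11 \left(-2\right)\right)^{2}}{121} = - 12420 \frac{\left(-3 - 22\right)^{2}}{121} = - 12420 \frac{\left(-25\right)^{2}}{121} = - 12420 \cdot \frac{1}{121} \cdot 625 = \left(-12420\right) \frac{625}{121} = - \frac{7762500}{121}$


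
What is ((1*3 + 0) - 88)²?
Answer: 7225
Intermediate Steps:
((1*3 + 0) - 88)² = ((3 + 0) - 88)² = (3 - 88)² = (-85)² = 7225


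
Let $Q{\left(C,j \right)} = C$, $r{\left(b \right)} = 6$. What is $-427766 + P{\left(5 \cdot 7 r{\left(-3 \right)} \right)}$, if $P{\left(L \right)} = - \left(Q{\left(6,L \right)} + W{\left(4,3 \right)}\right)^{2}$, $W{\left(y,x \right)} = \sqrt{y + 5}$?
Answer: $-427847$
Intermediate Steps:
$W{\left(y,x \right)} = \sqrt{5 + y}$
$P{\left(L \right)} = -81$ ($P{\left(L \right)} = - \left(6 + \sqrt{5 + 4}\right)^{2} = - \left(6 + \sqrt{9}\right)^{2} = - \left(6 + 3\right)^{2} = - 9^{2} = \left(-1\right) 81 = -81$)
$-427766 + P{\left(5 \cdot 7 r{\left(-3 \right)} \right)} = -427766 - 81 = -427847$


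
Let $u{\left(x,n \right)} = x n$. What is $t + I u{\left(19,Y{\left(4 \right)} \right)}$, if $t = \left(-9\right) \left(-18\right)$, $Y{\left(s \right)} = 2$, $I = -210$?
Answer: $-7818$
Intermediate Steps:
$t = 162$
$u{\left(x,n \right)} = n x$
$t + I u{\left(19,Y{\left(4 \right)} \right)} = 162 - 210 \cdot 2 \cdot 19 = 162 - 7980 = -7818$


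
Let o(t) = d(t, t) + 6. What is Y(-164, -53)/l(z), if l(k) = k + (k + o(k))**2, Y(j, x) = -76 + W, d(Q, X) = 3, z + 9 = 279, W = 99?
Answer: 23/78111 ≈ 0.00029445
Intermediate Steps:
z = 270 (z = -9 + 279 = 270)
o(t) = 9 (o(t) = 3 + 6 = 9)
Y(j, x) = 23 (Y(j, x) = -76 + 99 = 23)
l(k) = k + (9 + k)**2 (l(k) = k + (k + 9)**2 = k + (9 + k)**2)
Y(-164, -53)/l(z) = 23/(270 + (9 + 270)**2) = 23/(270 + 279**2) = 23/(270 + 77841) = 23/78111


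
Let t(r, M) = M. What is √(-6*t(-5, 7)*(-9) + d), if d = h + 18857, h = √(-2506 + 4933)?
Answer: √(19235 + √2427) ≈ 138.87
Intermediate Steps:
h = √2427 ≈ 49.265
d = 18857 + √2427 (d = √2427 + 18857 = 18857 + √2427 ≈ 18906.)
√(-6*t(-5, 7)*(-9) + d) = √(-6*7*(-9) + (18857 + √2427)) = √(-42*(-9) + (18857 + √2427)) = √(378 + (18857 + √2427)) = √(19235 + √2427)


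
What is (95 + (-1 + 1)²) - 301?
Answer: -206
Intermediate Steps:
(95 + (-1 + 1)²) - 301 = (95 + 0²) - 301 = (95 + 0) - 301 = 95 - 301 = -206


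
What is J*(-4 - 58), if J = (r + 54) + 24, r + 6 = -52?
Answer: -1240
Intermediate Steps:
r = -58 (r = -6 - 52 = -58)
J = 20 (J = (-58 + 54) + 24 = -4 + 24 = 20)
J*(-4 - 58) = 20*(-4 - 58) = 20*(-62) = -1240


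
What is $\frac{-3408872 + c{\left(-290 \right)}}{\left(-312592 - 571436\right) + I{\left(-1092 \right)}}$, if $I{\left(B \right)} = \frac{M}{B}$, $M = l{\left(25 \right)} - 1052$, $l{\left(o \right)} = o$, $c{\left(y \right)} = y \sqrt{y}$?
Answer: $\frac{286345248}{74258273} + \frac{24360 i \sqrt{290}}{74258273} \approx 3.8561 + 0.0055864 i$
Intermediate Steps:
$c{\left(y \right)} = y^{\frac{3}{2}}$
$M = -1027$ ($M = 25 - 1052 = -1027$)
$I{\left(B \right)} = - \frac{1027}{B}$
$\frac{-3408872 + c{\left(-290 \right)}}{\left(-312592 - 571436\right) + I{\left(-1092 \right)}} = \frac{-3408872 + \left(-290\right)^{\frac{3}{2}}}{\left(-312592 - 571436\right) - \frac{1027}{-1092}} = \frac{-3408872 - 290 i \sqrt{290}}{-884028 - - \frac{79}{84}} = \frac{-3408872 - 290 i \sqrt{290}}{-884028 + \frac{79}{84}} = \frac{-3408872 - 290 i \sqrt{290}}{- \frac{74258273}{84}} = \left(-3408872 - 290 i \sqrt{290}\right) \left(- \frac{84}{74258273}\right) = \frac{286345248}{74258273} + \frac{24360 i \sqrt{290}}{74258273}$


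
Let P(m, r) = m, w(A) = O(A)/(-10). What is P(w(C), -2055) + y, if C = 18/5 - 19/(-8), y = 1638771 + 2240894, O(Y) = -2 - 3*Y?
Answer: 1551866797/400 ≈ 3.8797e+6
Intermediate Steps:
y = 3879665
C = 239/40 (C = 18*(⅕) - 19*(-⅛) = 18/5 + 19/8 = 239/40 ≈ 5.9750)
w(A) = ⅕ + 3*A/10 (w(A) = (-2 - 3*A)/(-10) = (-2 - 3*A)*(-⅒) = ⅕ + 3*A/10)
P(w(C), -2055) + y = (⅕ + (3/10)*(239/40)) + 3879665 = (⅕ + 717/400) + 3879665 = 797/400 + 3879665 = 1551866797/400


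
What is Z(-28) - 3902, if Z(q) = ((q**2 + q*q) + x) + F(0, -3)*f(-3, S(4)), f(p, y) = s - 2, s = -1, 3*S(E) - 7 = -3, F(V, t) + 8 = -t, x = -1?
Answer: -2320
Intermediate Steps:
F(V, t) = -8 - t
S(E) = 4/3 (S(E) = 7/3 + (1/3)*(-3) = 7/3 - 1 = 4/3)
f(p, y) = -3 (f(p, y) = -1 - 2 = -3)
Z(q) = 14 + 2*q**2 (Z(q) = ((q**2 + q*q) - 1) + (-8 - 1*(-3))*(-3) = ((q**2 + q**2) - 1) + (-8 + 3)*(-3) = (2*q**2 - 1) - 5*(-3) = (-1 + 2*q**2) + 15 = 14 + 2*q**2)
Z(-28) - 3902 = (14 + 2*(-28)**2) - 3902 = (14 + 2*784) - 3902 = (14 + 1568) - 3902 = 1582 - 3902 = -2320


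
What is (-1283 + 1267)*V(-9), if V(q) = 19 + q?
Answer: -160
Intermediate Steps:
(-1283 + 1267)*V(-9) = (-1283 + 1267)*(19 - 9) = -16*10 = -160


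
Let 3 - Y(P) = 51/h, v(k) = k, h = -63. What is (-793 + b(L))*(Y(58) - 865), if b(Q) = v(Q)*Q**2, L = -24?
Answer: 264348445/21 ≈ 1.2588e+7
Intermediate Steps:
Y(P) = 80/21 (Y(P) = 3 - 51/(-63) = 3 - 51*(-1)/63 = 3 - 1*(-17/21) = 3 + 17/21 = 80/21)
b(Q) = Q**3 (b(Q) = Q*Q**2 = Q**3)
(-793 + b(L))*(Y(58) - 865) = (-793 + (-24)**3)*(80/21 - 865) = (-793 - 13824)*(-18085/21) = -14617*(-18085/21) = 264348445/21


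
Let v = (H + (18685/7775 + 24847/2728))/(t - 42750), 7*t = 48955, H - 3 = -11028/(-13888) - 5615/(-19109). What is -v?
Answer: 17702914473031/40578397253992400 ≈ 0.00043626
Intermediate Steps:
H = 271218137/66346448 (H = 3 + (-11028/(-13888) - 5615/(-19109)) = 3 + (-11028*(-1/13888) - 5615*(-1/19109)) = 3 + (2757/3472 + 5615/19109) = 3 + 72178793/66346448 = 271218137/66346448 ≈ 4.0879)
t = 48955/7 (t = (⅐)*48955 = 48955/7 ≈ 6993.6)
v = -17702914473031/40578397253992400 (v = (271218137/66346448 + (18685/7775 + 24847/2728))/(48955/7 - 42750) = (271218137/66346448 + (18685*(1/7775) + 24847*(1/2728)))/(-250295/7) = (271218137/66346448 + (3737/1555 + 24847/2728))*(-7/250295) = (271218137/66346448 + 48831621/4242040)*(-7/250295) = (17702914473031/1134855993040)*(-7/250295) = -17702914473031/40578397253992400 ≈ -0.00043626)
-v = -1*(-17702914473031/40578397253992400) = 17702914473031/40578397253992400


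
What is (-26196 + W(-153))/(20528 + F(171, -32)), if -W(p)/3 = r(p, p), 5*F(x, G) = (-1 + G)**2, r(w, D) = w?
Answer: -128685/103729 ≈ -1.2406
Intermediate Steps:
F(x, G) = (-1 + G)**2/5
W(p) = -3*p
(-26196 + W(-153))/(20528 + F(171, -32)) = (-26196 - 3*(-153))/(20528 + (-1 - 32)**2/5) = (-26196 + 459)/(20528 + (1/5)*(-33)**2) = -25737/(20528 + (1/5)*1089) = -25737/(20528 + 1089/5) = -25737/103729/5 = -25737*5/103729 = -128685/103729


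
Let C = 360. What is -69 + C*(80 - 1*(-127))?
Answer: 74451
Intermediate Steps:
-69 + C*(80 - 1*(-127)) = -69 + 360*(80 - 1*(-127)) = -69 + 360*(80 + 127) = -69 + 360*207 = -69 + 74520 = 74451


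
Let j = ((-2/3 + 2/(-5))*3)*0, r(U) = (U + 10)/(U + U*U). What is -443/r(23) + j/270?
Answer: -81512/11 ≈ -7410.2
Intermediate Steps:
r(U) = (10 + U)/(U + U**2)
j = 0 (j = ((-2*1/3 + 2*(-1/5))*3)*0 = ((-2/3 - 2/5)*3)*0 = -16/15*3*0 = -16/5*0 = 0)
-443/r(23) + j/270 = -443*23*(1 + 23)/(10 + 23) + 0/270 = -443/((1/23)*33/24) + 0*(1/270) = -443/((1/23)*(1/24)*33) + 0 = -443/11/184 + 0 = -443*184/11 + 0 = -81512/11 + 0 = -81512/11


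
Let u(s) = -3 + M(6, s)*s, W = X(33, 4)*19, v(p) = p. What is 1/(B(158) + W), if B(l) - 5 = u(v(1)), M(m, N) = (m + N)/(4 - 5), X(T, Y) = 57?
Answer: 1/1078 ≈ 0.00092764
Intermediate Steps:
M(m, N) = -N - m (M(m, N) = (N + m)/(-1) = (N + m)*(-1) = -N - m)
W = 1083 (W = 57*19 = 1083)
u(s) = -3 + s*(-6 - s) (u(s) = -3 + (-s - 1*6)*s = -3 + (-s - 6)*s = -3 + (-6 - s)*s = -3 + s*(-6 - s))
B(l) = -5 (B(l) = 5 + (-3 - 1*1*(6 + 1)) = 5 + (-3 - 1*1*7) = 5 + (-3 - 7) = 5 - 10 = -5)
1/(B(158) + W) = 1/(-5 + 1083) = 1/1078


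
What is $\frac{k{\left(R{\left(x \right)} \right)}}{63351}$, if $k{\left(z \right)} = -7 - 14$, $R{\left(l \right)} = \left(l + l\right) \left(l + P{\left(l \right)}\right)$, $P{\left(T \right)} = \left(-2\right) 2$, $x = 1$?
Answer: $- \frac{7}{21117} \approx -0.00033149$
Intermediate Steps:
$P{\left(T \right)} = -4$
$R{\left(l \right)} = 2 l \left(-4 + l\right)$ ($R{\left(l \right)} = \left(l + l\right) \left(l - 4\right) = 2 l \left(-4 + l\right)$)
$k{\left(z \right)} = -21$ ($k{\left(z \right)} = -7 - 14 = -21$)
$\frac{k{\left(R{\left(x \right)} \right)}}{63351} = - \frac{21}{63351} = \left(-21\right) \frac{1}{63351} = - \frac{7}{21117}$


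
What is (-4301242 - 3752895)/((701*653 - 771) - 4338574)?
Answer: 619549/298584 ≈ 2.0750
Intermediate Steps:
(-4301242 - 3752895)/((701*653 - 771) - 4338574) = -8054137/((457753 - 771) - 4338574) = -8054137/(456982 - 4338574) = -8054137/(-3881592) = -8054137*(-1/3881592) = 619549/298584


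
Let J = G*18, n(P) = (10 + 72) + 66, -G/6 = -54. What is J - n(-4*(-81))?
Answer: 5684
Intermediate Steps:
G = 324 (G = -6*(-54) = 324)
n(P) = 148 (n(P) = 82 + 66 = 148)
J = 5832 (J = 324*18 = 5832)
J - n(-4*(-81)) = 5832 - 1*148 = 5832 - 148 = 5684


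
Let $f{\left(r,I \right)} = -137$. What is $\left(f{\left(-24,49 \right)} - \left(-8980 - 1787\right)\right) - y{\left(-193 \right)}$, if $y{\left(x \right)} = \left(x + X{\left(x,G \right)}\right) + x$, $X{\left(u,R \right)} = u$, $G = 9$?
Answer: $11209$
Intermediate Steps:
$y{\left(x \right)} = 3 x$ ($y{\left(x \right)} = \left(x + x\right) + x = 2 x + x = 3 x$)
$\left(f{\left(-24,49 \right)} - \left(-8980 - 1787\right)\right) - y{\left(-193 \right)} = \left(-137 - \left(-8980 - 1787\right)\right) - 3 \left(-193\right) = \left(-137 - -10767\right) - -579 = \left(-137 + 10767\right) + 579 = 10630 + 579 = 11209$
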